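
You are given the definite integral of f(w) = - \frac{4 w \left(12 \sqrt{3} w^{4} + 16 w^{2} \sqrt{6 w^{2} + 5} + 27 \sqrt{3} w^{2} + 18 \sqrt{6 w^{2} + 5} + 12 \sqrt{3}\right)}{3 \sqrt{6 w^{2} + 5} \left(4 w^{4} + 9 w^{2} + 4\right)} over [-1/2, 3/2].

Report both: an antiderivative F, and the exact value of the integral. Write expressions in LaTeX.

Check any antiderivative F(w) by computing F'(w) and comparing it with f(w).
F(w) = \frac{2 \left(- \sqrt{3} \sqrt{6 w^{2} + 5} - 2 \log{\left(\frac{2 w^{4}}{3} + \frac{3 w^{2}}{2} + \frac{2}{3} \right)}\right)}{3} is an antiderivative of f.
Check: d/dw[\frac{2 \left(- \sqrt{3} \sqrt{6 w^{2} + 5} - 2 \log{\left(\frac{2 w^{4}}{3} + \frac{3 w^{2}}{2} + \frac{2}{3} \right)}\right)}{3}] = \frac{- 48 \sqrt{3} w^{5} - 64 w^{3} \sqrt{6 w^{2} + 5} - 108 \sqrt{3} w^{3} - 72 w \sqrt{6 w^{2} + 5} - 48 \sqrt{3} w}{12 w^{4} \sqrt{6 w^{2} + 5} + 27 w^{2} \sqrt{6 w^{2} + 5} + 12 \sqrt{6 w^{2} + 5}}, which equals f(w).
F(3/2) = - \frac{\sqrt{222}}{3} - \frac{4 \log{\left(\frac{89}{12} \right)}}{3}; F(-1/2) = - \frac{\sqrt{78}}{3} - \frac{4 \log{\left(\frac{13}{12} \right)}}{3}.
Integral = F(3/2) - F(-1/2) = - \frac{\sqrt{222}}{3} - \frac{4 \log{\left(\frac{89}{12} \right)}}{3} + \frac{4 \log{\left(\frac{13}{12} \right)}}{3} + \frac{\sqrt{78}}{3}.

Antiderivative: F(w) = \frac{2 \left(- \sqrt{3} \sqrt{6 w^{2} + 5} - 2 \log{\left(\frac{2 w^{4}}{3} + \frac{3 w^{2}}{2} + \frac{2}{3} \right)}\right)}{3}; value = - \frac{\sqrt{222}}{3} - \frac{4 \log{\left(\frac{89}{12} \right)}}{3} + \frac{4 \log{\left(\frac{13}{12} \right)}}{3} + \frac{\sqrt{78}}{3}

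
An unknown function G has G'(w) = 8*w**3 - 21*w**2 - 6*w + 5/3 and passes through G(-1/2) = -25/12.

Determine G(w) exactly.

G(w) = 2*w**4 - 7*w**3 - 3*w**2 + 5*w/3 - 3/2

The integrand splits into summands that can be handled one at a time.
A general antiderivative is 2*w**4 - 7*w**3 - 3*w**2 + 5*w/3 - 2 + C.
The condition gives C = -25/12 - (-31/12) = 1/2.
So G(w) = 2*w**4 - 7*w**3 - 3*w**2 + 5*w/3 - 3/2.
Check: d/dw[2*w**4 - 7*w**3 - 3*w**2 + 5*w/3 - 3/2] = 8*w**3 - 21*w**2 - 6*w + 5/3 = G'(w).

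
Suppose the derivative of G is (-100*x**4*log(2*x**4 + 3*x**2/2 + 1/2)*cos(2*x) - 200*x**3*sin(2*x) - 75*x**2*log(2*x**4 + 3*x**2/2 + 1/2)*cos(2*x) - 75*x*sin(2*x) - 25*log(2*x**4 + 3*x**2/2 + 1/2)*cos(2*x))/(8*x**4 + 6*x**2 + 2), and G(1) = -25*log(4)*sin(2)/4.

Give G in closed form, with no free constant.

G(x) = -25*log(2*x**4 + 3*x**2/2 + 1/2)*sin(2*x)/4

Recognize the product-rule pattern: G'(x) = u'v + uv' with u = -25*log(2*x**4 + 3*x**2/2 + 1/2)/4, v = sin(2*x), so integration by parts undoes it.
A general antiderivative is -25*log(2*x**4 + 3*x**2/2 + 1/2)*sin(2*x)/4 + C.
The condition gives C = -25*log(4)*sin(2)/4 - (-25*log(4)*sin(2)/4) = 0.
So G(x) = -25*log(2*x**4 + 3*x**2/2 + 1/2)*sin(2*x)/4.
Check: d/dx[-25*log(2*x**4 + 3*x**2/2 + 1/2)*sin(2*x)/4] = (-100*x**4*log(2*x**4 + 3*x**2/2 + 1/2)*cos(2*x) - 200*x**3*sin(2*x) - 75*x**2*log(2*x**4 + 3*x**2/2 + 1/2)*cos(2*x) - 75*x*sin(2*x) - 25*log(2*x**4 + 3*x**2/2 + 1/2)*cos(2*x))/(8*x**4 + 6*x**2 + 2) = G'(x).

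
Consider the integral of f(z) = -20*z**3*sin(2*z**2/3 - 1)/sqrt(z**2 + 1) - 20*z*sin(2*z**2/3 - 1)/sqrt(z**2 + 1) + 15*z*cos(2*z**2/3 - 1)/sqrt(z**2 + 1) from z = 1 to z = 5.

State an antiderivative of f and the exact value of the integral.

Antiderivative: F(z) = 15*sqrt(z**2 + 1)*cos(2*z**2/3 - 1); value = 15*sqrt(26)*cos(47/3) - 15*sqrt(2)*cos(1/3)

f has the shape u'v + uv' for u = 15*sqrt(z**2 + 1) and v = cos(2*z**2/3 - 1) — it is the derivative of the product u*v.
F(z) = 15*sqrt(z**2 + 1)*cos(2*z**2/3 - 1) is an antiderivative of f.
Check: d/dz[15*sqrt(z**2 + 1)*cos(2*z**2/3 - 1)] = (-20*z**3*sin(2*z**2/3 - 1) - 20*z*sin(2*z**2/3 - 1) + 15*z*cos(2*z**2/3 - 1))/sqrt(z**2 + 1), which equals f(z).
F(5) = 15*sqrt(26)*cos(47/3); F(1) = 15*sqrt(2)*cos(1/3).
Integral = F(5) - F(1) = 15*sqrt(26)*cos(47/3) - 15*sqrt(2)*cos(1/3).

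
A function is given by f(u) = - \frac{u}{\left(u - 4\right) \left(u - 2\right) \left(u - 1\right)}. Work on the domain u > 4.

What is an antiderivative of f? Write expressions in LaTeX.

Factor the denominator (\left(u - 4\right) \left(u - 2\right) \left(u - 1\right)) and decompose: f = - \frac{1}{3 \left(u - 1\right)} + \frac{1}{u - 2} - \frac{2}{3 \left(u - 4\right)}; each piece integrates to a log, atan, or power term.
Check: d/du[- \frac{2 \log{\left(u - 4 \right)}}{3} + \log{\left(u - 2 \right)} - \frac{\log{\left(u - 1 \right)}}{3}] = - \frac{u}{u^{3} - 7 u^{2} + 14 u - 8}, which equals f(u).

An antiderivative is F(u) = - \frac{2 \log{\left(u - 4 \right)}}{3} + \log{\left(u - 2 \right)} - \frac{\log{\left(u - 1 \right)}}{3}.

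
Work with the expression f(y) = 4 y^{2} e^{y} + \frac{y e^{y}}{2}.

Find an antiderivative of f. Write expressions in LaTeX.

f has the shape u'v + uv' for u = 4 y^{2} - \frac{15 y}{2} + \frac{15}{2} and v = e^{y} — it is the derivative of the product u*v.
Check: d/dy[4 y^{2} e^{y} - \frac{15 y e^{y}}{2} + \frac{15 e^{y}}{2}] = 4 y^{2} e^{y} + \frac{y e^{y}}{2} = f(y).

An antiderivative is F(y) = 4 y^{2} e^{y} - \frac{15 y e^{y}}{2} + \frac{15 e^{y}}{2}.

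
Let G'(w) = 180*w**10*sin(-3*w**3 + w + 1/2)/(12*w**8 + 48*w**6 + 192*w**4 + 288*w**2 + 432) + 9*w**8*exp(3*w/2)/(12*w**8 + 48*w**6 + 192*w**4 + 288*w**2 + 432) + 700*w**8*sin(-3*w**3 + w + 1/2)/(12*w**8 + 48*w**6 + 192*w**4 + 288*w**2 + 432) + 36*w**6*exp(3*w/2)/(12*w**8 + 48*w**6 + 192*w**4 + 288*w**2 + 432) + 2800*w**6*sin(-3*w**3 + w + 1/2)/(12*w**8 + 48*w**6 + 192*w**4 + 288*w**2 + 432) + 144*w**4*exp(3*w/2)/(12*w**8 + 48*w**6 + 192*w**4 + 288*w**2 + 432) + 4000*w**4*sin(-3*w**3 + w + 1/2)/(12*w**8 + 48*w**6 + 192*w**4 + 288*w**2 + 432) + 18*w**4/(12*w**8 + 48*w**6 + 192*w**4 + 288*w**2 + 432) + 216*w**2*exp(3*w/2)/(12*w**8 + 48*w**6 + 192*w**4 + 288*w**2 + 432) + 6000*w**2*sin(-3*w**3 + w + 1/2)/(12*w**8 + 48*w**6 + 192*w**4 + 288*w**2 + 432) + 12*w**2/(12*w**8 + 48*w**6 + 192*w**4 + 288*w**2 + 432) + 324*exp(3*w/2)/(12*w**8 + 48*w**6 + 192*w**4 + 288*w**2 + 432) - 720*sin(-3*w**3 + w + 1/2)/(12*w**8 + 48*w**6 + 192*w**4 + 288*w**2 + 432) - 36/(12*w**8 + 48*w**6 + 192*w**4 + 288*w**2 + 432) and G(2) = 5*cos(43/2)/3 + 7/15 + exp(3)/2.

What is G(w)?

The integrand splits into summands that can be handled one at a time.
A general antiderivative is -w/(4*(w**4/2 + w**2 + 3)) + exp(3*w/2)/2 + 5*cos(-3*w**3 + w + 1/2)/3 + C.
The condition gives C = 5*cos(43/2)/3 + 7/15 + exp(3)/2 - (5*cos(43/2)/3 - 1/30 + exp(3)/2) = 1/2.
So G(w) = -w/(2*w**4 + 4*w**2 + 12) + exp(3*w/2)/2 + 5*cos(-3*w**3 + w + 1/2)/3 + 1/2.
Check: d/dw[-w/(2*w**4 + 4*w**2 + 12) + exp(3*w/2)/2 + 5*cos(-3*w**3 + w + 1/2)/3 + 1/2] = (180*w**10*sin(-3*w**3 + w + 1/2) + 9*w**8*exp(3*w/2) + 700*w**8*sin(-3*w**3 + w + 1/2) + 36*w**6*exp(3*w/2) + 2800*w**6*sin(-3*w**3 + w + 1/2) + 144*w**4*exp(3*w/2) + 4000*w**4*sin(-3*w**3 + w + 1/2) + 18*w**4 + 216*w**2*exp(3*w/2) + 6000*w**2*sin(-3*w**3 + w + 1/2) + 12*w**2 + 324*exp(3*w/2) - 720*sin(-3*w**3 + w + 1/2) - 36)/(12*w**8 + 48*w**6 + 192*w**4 + 288*w**2 + 432), which equals G'(w).

G(w) = -w/(2*w**4 + 4*w**2 + 12) + exp(3*w/2)/2 + 5*cos(-3*w**3 + w + 1/2)/3 + 1/2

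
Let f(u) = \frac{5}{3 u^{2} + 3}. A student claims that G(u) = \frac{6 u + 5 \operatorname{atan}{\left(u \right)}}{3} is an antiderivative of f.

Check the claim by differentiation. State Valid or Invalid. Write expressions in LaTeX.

d/du[G] = \frac{6 u^{2} + 11}{3 u^{2} + 3}
d/du[G] - f(u) = 2 != 0.

Invalid: d/du[G] - f = 2, which is not 0.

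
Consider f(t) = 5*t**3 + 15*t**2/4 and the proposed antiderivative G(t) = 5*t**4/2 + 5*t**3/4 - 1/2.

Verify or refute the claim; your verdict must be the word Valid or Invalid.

Invalid: d/dt[G] - f = 5*t**3, which is not 0.

d/dt[G] = 10*t**3 + 15*t**2/4
d/dt[G] - f(t) = 5*t**3 != 0.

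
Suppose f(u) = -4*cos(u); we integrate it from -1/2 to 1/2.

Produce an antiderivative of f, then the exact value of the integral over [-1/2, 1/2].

Since d/du undoes antidifferentiation here, F'(u) = f(u) is required of F(u).
F(u) = -4*sin(u) is an antiderivative of f.
Check: d/du[-4*sin(u)] = -4*cos(u) = f(u).
F(1/2) = -4*sin(1/2); F(-1/2) = 4*sin(1/2).
Integral = F(1/2) - F(-1/2) = -8*sin(1/2).

Antiderivative: F(u) = -4*sin(u); value = -8*sin(1/2)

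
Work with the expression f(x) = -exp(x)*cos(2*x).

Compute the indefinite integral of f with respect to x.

F(x) = (-2*sin(2*x) - cos(2*x))*exp(x)/5 + C

A first test for any F(x): its x-derivative must equal f(x) identically.
Check: d/dx[(-2*sin(2*x) - cos(2*x))*exp(x)/5] = -exp(x)*cos(2*x) = f(x).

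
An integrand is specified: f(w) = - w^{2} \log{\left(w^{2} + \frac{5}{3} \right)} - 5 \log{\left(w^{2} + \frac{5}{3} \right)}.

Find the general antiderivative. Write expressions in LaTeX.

F(w) = - \frac{9 w^{3} \log{\left(w^{2} + \frac{5}{3} \right)} - 6 w^{3} + 135 w \log{\left(w^{2} + \frac{5}{3} \right)} - 240 w + 80 \sqrt{15} \operatorname{atan}{\left(\frac{\sqrt{15} w}{5} \right)}}{27} + C

The integrand splits into summands that can be handled one at a time.
Check: d/dw[- \frac{9 w^{3} \log{\left(w^{2} + \frac{5}{3} \right)} - 6 w^{3} + 135 w \log{\left(w^{2} + \frac{5}{3} \right)} - 240 w + 80 \sqrt{15} \operatorname{atan}{\left(\frac{\sqrt{15} w}{5} \right)}}{27}] = - w^{2} \log{\left(w^{2} + \frac{5}{3} \right)} - 5 \log{\left(w^{2} + \frac{5}{3} \right)} = f(w).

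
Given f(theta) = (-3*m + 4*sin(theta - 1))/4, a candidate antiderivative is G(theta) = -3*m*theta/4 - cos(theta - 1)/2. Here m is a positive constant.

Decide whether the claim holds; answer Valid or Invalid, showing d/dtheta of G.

d/dtheta[G] = -3*m/4 + sin(theta - 1)/2
d/dtheta[G] - f(theta) = -sin(theta - 1)/2 != 0.

Invalid: d/dtheta[G] - f = -sin(theta - 1)/2, which is not 0.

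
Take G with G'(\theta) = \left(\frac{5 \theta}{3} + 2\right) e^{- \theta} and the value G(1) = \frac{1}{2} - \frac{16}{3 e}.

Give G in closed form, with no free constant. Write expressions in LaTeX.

G(\theta) = \frac{\left(- 10 \theta + 3 e^{\theta} - 22\right) e^{- \theta}}{6}

G'(\theta) has the shape u'v + uv' for u = - \frac{5 \theta}{3} - \frac{11}{3} and v = e^{- \theta} — it is the derivative of the product u*v.
A general antiderivative is \frac{\left(- 5 \theta - 11\right) e^{- \theta}}{3} + C.
The condition gives C = \frac{1}{2} - \frac{16}{3 e} - (- \frac{16}{3 e}) = \frac{1}{2}.
So G(\theta) = \frac{\left(- 10 \theta + 3 e^{\theta} - 22\right) e^{- \theta}}{6}.
Check: d/d\theta[\frac{\left(- 10 \theta + 3 e^{\theta} - 22\right) e^{- \theta}}{6}] = \frac{\left(5 \theta + 6\right) e^{- \theta}}{3}, which equals G'(\theta).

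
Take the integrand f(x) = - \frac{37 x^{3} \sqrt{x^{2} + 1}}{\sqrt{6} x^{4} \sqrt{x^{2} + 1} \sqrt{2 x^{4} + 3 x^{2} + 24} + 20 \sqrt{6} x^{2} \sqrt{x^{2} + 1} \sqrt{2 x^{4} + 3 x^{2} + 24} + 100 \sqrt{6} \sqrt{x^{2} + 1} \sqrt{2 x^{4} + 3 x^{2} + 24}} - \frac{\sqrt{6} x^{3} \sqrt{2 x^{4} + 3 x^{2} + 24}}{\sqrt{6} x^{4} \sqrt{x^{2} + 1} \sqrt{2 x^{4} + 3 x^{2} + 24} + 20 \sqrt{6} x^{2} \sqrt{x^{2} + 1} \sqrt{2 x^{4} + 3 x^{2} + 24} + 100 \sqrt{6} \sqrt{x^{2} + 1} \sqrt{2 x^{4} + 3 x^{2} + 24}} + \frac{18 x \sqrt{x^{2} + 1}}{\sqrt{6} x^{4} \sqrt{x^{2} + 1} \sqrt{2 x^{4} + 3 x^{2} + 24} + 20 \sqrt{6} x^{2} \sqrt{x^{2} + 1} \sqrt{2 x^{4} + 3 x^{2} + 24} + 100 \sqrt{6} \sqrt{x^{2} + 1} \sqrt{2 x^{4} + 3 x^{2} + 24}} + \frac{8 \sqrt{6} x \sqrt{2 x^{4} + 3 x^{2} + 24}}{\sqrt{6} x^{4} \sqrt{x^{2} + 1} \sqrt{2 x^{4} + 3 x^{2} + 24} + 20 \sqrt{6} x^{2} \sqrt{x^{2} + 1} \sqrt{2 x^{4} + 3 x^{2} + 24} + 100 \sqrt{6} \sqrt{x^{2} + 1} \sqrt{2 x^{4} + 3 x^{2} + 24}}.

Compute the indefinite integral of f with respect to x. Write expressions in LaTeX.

Recognize the product-rule pattern: f = u'v + uv' with u = - \frac{1}{3 \left(\frac{x^{2}}{2} + 5\right)}, v = - \frac{3 \sqrt{x^{2} + 1}}{2} + \frac{3 \sqrt{\frac{x^{4}}{3} + \frac{x^{2}}{2} + 4}}{2}, so integration by parts undoes it.
Check: d/dx[- \frac{- \frac{3 \sqrt{x^{2} + 1}}{2} + \frac{3 \sqrt{\frac{x^{4}}{3} + \frac{x^{2}}{2} + 4}}{2}}{3 \left(\frac{x^{2}}{2} + 5\right)}] = \frac{- 37 x^{3} \sqrt{x^{2} + 1} - \sqrt{6} x^{3} \sqrt{2 x^{4} + 3 x^{2} + 24} + 18 x \sqrt{x^{2} + 1} + 8 \sqrt{6} x \sqrt{2 x^{4} + 3 x^{2} + 24}}{\sqrt{6} x^{4} \sqrt{x^{2} + 1} \sqrt{2 x^{4} + 3 x^{2} + 24} + 20 \sqrt{6} x^{2} \sqrt{x^{2} + 1} \sqrt{2 x^{4} + 3 x^{2} + 24} + 100 \sqrt{6} \sqrt{x^{2} + 1} \sqrt{2 x^{4} + 3 x^{2} + 24}}, which equals f(x).

F(x) = - \frac{- \frac{3 \sqrt{x^{2} + 1}}{2} + \frac{3 \sqrt{\frac{x^{4}}{3} + \frac{x^{2}}{2} + 4}}{2}}{3 \left(\frac{x^{2}}{2} + 5\right)} + C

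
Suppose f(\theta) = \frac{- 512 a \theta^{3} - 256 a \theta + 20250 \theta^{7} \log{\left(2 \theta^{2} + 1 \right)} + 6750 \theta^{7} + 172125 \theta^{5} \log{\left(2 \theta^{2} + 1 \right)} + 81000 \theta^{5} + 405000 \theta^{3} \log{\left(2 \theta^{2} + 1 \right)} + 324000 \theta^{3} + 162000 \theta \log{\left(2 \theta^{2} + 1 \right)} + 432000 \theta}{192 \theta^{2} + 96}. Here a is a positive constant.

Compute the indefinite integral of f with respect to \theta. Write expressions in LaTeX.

F(\theta) = \frac{- 256 a \theta^{2} + 3375 \left(\theta^{2} + 4\right)^{3} \log{\left(2 \theta^{2} + 1 \right)}}{192} + C

Differentiate the proposed F(\theta) back; it has to land on f(\theta) exactly.
Check: d/d\theta[\frac{- 256 a \theta^{2} + 3375 \left(\theta^{2} + 4\right)^{3} \log{\left(2 \theta^{2} + 1 \right)}}{192}] = \frac{- 512 a \theta^{3} - 256 a \theta + 20250 \theta^{7} \log{\left(2 \theta^{2} + 1 \right)} + 6750 \theta^{7} + 172125 \theta^{5} \log{\left(2 \theta^{2} + 1 \right)} + 81000 \theta^{5} + 405000 \theta^{3} \log{\left(2 \theta^{2} + 1 \right)} + 324000 \theta^{3} + 162000 \theta \log{\left(2 \theta^{2} + 1 \right)} + 432000 \theta}{192 \theta^{2} + 96} = f(\theta).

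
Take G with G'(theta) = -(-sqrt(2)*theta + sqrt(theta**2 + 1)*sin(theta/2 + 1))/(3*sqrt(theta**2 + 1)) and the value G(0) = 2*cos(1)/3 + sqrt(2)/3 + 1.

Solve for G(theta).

G(theta) = (sqrt(2)*sqrt(theta**2 + 1) + 2*cos(theta/2 + 1) + 3)/3

A first test for any G(theta): its theta-derivative must equal the given G'(theta).
A general antiderivative is sqrt(2*theta**2 + 2)/3 + 2*cos(theta/2 + 1)/3 + C.
The condition gives C = 2*cos(1)/3 + sqrt(2)/3 + 1 - (2*cos(1)/3 + sqrt(2)/3) = 1.
So G(theta) = (sqrt(2)*sqrt(theta**2 + 1) + 2*cos(theta/2 + 1) + 3)/3.
Check: d/dtheta[(sqrt(2)*sqrt(theta**2 + 1) + 2*cos(theta/2 + 1) + 3)/3] = (sqrt(2)*theta - sqrt(theta**2 + 1)*sin(theta/2 + 1))/(3*sqrt(theta**2 + 1)), which equals G'(theta).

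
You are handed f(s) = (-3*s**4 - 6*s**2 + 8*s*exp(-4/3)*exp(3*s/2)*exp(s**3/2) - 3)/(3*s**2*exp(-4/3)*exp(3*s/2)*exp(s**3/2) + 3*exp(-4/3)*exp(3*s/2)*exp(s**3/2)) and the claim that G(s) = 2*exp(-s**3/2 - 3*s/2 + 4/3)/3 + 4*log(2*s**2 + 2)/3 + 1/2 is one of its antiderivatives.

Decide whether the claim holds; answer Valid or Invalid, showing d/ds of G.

Valid. The derivative of G reproduces f.

d/ds[G] = (-3*s**4 - 6*s**2 + 8*s*exp(-4/3)*exp(3*s/2)*exp(s**3/2) - 3)/(3*s**2*exp(-4/3)*exp(3*s/2)*exp(s**3/2) + 3*exp(-4/3)*exp(3*s/2)*exp(s**3/2))
This equals f(s) exactly, so the claim holds.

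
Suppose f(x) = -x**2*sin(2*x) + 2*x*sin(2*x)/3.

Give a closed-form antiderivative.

An antiderivative is F(x) = (6*x**2*cos(2*x) - 6*x*sin(2*x) - 4*x*cos(2*x) + 2*sin(2*x) - 3*cos(2*x))/12.

Integrate term by term and add the pieces.
Check: d/dx[(6*x**2*cos(2*x) - 6*x*sin(2*x) - 4*x*cos(2*x) + 2*sin(2*x) - 3*cos(2*x))/12] = -x**2*sin(2*x) + 2*x*sin(2*x)/3 = f(x).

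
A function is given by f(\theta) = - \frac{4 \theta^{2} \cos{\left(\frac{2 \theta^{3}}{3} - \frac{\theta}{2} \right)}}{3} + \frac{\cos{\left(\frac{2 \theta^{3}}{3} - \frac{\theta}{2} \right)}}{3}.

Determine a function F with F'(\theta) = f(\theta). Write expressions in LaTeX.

An antiderivative is F(\theta) = - \frac{2 \sin{\left(\frac{2 \theta^{3}}{3} - \frac{\theta}{2} \right)}}{3}.

f matches the chain-rule pattern g'(h)*h' with inner function h(\theta) = \frac{2 \theta^{3}}{3} - \frac{\theta}{2}; substituting u = h(\theta) collapses the integral.
Check: d/d\theta[- \frac{2 \sin{\left(\frac{2 \theta^{3}}{3} - \frac{\theta}{2} \right)}}{3}] = - \frac{4 \theta^{2} \cos{\left(\frac{2 \theta^{3}}{3} - \frac{\theta}{2} \right)}}{3} + \frac{\cos{\left(\frac{2 \theta^{3}}{3} - \frac{\theta}{2} \right)}}{3} = f(\theta).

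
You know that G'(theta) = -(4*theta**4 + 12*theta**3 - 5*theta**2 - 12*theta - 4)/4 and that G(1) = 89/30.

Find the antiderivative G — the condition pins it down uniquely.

For G(theta) to be correct, d/dtheta[G] must agree with the stated G'(theta) identically.
A general antiderivative is -theta**5/5 - 3*theta**4/4 + 5*theta**3/12 + 3*theta**2/2 + theta + C.
The condition gives C = 89/30 - (59/30) = 1.
So G(theta) = -theta**5/5 - 3*theta**4/4 + 5*theta**3/12 + 3*theta**2/2 + theta + 1.
Check: d/dtheta[-theta**5/5 - 3*theta**4/4 + 5*theta**3/12 + 3*theta**2/2 + theta + 1] = -theta**4 - 3*theta**3 + 5*theta**2/4 + 3*theta + 1, which equals G'(theta).

G(theta) = -theta**5/5 - 3*theta**4/4 + 5*theta**3/12 + 3*theta**2/2 + theta + 1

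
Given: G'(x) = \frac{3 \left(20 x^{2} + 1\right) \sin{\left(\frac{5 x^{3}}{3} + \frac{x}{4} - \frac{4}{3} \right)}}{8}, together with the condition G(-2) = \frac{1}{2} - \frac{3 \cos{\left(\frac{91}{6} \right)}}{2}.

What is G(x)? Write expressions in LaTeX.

G(x) = \frac{1}{2} - \frac{3 \cos{\left(\frac{5 x^{3}}{3} + \frac{x}{4} - \frac{4}{3} \right)}}{2}

The substitution u = \frac{5 x^{3}}{3} + \frac{x}{4} - \frac{4}{3} works: G'(x) is exactly (dG/du)*(du/dx) for that inner function.
A general antiderivative is - \frac{3 \cos{\left(\frac{5 x^{3}}{3} + \frac{x}{4} - \frac{4}{3} \right)}}{2} + C.
The condition gives C = \frac{1}{2} - \frac{3 \cos{\left(\frac{91}{6} \right)}}{2} - (- \frac{3 \cos{\left(\frac{91}{6} \right)}}{2}) = \frac{1}{2}.
So G(x) = \frac{1}{2} - \frac{3 \cos{\left(\frac{5 x^{3}}{3} + \frac{x}{4} - \frac{4}{3} \right)}}{2}.
Check: d/dx[\frac{1}{2} - \frac{3 \cos{\left(\frac{5 x^{3}}{3} + \frac{x}{4} - \frac{4}{3} \right)}}{2}] = \frac{15 x^{2} \sin{\left(\frac{5 x^{3}}{3} + \frac{x}{4} - \frac{4}{3} \right)}}{2} + \frac{3 \sin{\left(\frac{5 x^{3}}{3} + \frac{x}{4} - \frac{4}{3} \right)}}{8}, which equals G'(x).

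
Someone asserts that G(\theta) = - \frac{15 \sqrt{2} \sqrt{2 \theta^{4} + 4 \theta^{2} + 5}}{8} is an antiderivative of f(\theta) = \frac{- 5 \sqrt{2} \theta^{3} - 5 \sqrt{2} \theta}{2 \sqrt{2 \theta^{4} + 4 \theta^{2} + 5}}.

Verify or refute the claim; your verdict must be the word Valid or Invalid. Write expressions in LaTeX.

d/d\theta[G] = \frac{- 15 \sqrt{2} \theta^{3} - 15 \sqrt{2} \theta}{2 \sqrt{2 \theta^{4} + 4 \theta^{2} + 5}}
d/d\theta[G] - f(\theta) = \frac{- 5 \sqrt{2} \theta^{3} - 5 \sqrt{2} \theta}{\sqrt{2 \theta^{4} + 4 \theta^{2} + 5}} != 0.

Invalid: d/d\theta[G] - f = \frac{- 5 \sqrt{2} \theta^{3} - 5 \sqrt{2} \theta}{\sqrt{2 \theta^{4} + 4 \theta^{2} + 5}}, which is not 0.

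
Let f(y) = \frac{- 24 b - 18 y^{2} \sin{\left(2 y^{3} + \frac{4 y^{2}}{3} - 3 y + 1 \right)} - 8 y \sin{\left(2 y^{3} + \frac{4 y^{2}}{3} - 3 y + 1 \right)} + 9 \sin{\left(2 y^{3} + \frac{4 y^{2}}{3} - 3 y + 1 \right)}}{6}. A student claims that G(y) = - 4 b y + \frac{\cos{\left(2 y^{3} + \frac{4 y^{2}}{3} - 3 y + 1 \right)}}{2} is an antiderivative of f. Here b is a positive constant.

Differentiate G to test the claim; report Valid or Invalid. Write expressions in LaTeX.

Valid - the claim checks out under differentiation.

d/dy[G] = - 4 b - 3 y^{2} \sin{\left(2 y^{3} + \frac{4 y^{2}}{3} - 3 y + 1 \right)} - \frac{4 y \sin{\left(2 y^{3} + \frac{4 y^{2}}{3} - 3 y + 1 \right)}}{3} + \frac{3 \sin{\left(2 y^{3} + \frac{4 y^{2}}{3} - 3 y + 1 \right)}}{2}
This equals f(y) exactly, so the claim holds.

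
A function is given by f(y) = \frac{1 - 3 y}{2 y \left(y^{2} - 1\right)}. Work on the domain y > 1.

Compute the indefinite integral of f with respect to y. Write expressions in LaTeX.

The denominator factors as 2 y \left(y - 1\right) \left(y + 1\right); partial fractions split f into directly integrable pieces: \frac{1}{y + 1} - \frac{1}{2 \left(y - 1\right)} - \frac{1}{2 y}.
Check: d/dy[\frac{2 \log{\left(y + 1 \right)} - \log{\left(y^{2} - y \right)}}{2}] = \frac{1 - 3 y}{2 y^{3} - 2 y}, which equals f(y).

F(y) = \frac{2 \log{\left(y + 1 \right)} - \log{\left(y^{2} - y \right)}}{2} + C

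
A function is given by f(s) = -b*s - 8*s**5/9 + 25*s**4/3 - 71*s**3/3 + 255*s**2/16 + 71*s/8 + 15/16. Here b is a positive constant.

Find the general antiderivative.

F(s) = -(216*b*s**2 + 64*s**6 - 720*s**5 + 2556*s**4 - 2295*s**3 - 1917*s**2 - 405*s - 27)/432 + C

The integrand splits into summands that can be handled one at a time.
Check: d/ds[-(216*b*s**2 + 64*s**6 - 720*s**5 + 2556*s**4 - 2295*s**3 - 1917*s**2 - 405*s - 27)/432] = -b*s - 8*s**5/9 + 25*s**4/3 - 71*s**3/3 + 255*s**2/16 + 71*s/8 + 15/16 = f(s).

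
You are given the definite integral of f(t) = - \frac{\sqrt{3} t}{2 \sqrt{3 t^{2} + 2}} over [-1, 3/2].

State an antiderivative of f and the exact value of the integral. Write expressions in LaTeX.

Antiderivative: F(t) = - \frac{\sqrt{t^{2} + \frac{2}{3}}}{2}; value = - \frac{\sqrt{105}}{12} + \frac{\sqrt{15}}{6}

The substitution u = t^{2} + \frac{2}{3} works: f is exactly (dF/du)*(du/dt) for that inner function.
F(t) = - \frac{\sqrt{t^{2} + \frac{2}{3}}}{2} is an antiderivative of f.
Check: d/dt[- \frac{\sqrt{t^{2} + \frac{2}{3}}}{2}] = - \frac{\sqrt{3} t}{2 \sqrt{3 t^{2} + 2}} = f(t).
F(3/2) = - \frac{\sqrt{105}}{12}; F(-1) = - \frac{\sqrt{15}}{6}.
Integral = F(3/2) - F(-1) = - \frac{\sqrt{105}}{12} + \frac{\sqrt{15}}{6}.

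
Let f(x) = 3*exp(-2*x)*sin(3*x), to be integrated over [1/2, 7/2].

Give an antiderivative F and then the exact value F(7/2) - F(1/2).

Since d/dx undoes antidifferentiation here, F'(x) = f(x) is required of F(x).
F(x) = 3*(-2*sin(3*x) - 3*cos(3*x))*exp(-2*x)/13 is an antiderivative of f.
Check: d/dx[3*(-2*sin(3*x) - 3*cos(3*x))*exp(-2*x)/13] = 3*exp(-2*x)*sin(3*x) = f(x).
F(7/2) = -9*exp(-7)*cos(21/2)/13 - 6*exp(-7)*sin(21/2)/13; F(1/2) = -6*exp(-1)*sin(3/2)/13 - 9*exp(-1)*cos(3/2)/13.
Integral = F(7/2) - F(1/2) = -9*exp(-7)*cos(21/2)/13 - 6*exp(-7)*sin(21/2)/13 + 9*exp(-1)*cos(3/2)/13 + 6*exp(-1)*sin(3/2)/13.

Antiderivative: F(x) = 3*(-2*sin(3*x) - 3*cos(3*x))*exp(-2*x)/13; value = -9*exp(-7)*cos(21/2)/13 - 6*exp(-7)*sin(21/2)/13 + 9*exp(-1)*cos(3/2)/13 + 6*exp(-1)*sin(3/2)/13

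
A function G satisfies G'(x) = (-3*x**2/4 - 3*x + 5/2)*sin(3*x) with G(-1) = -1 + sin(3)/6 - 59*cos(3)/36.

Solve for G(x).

A candidate passes only if d/dx[G] lands on the given G'(x) exactly.
A general antiderivative is x**2*cos(3*x)/4 - x*sin(3*x)/6 + x*cos(3*x) - sin(3*x)/3 - 8*cos(3*x)/9 + C.
The condition gives C = -1 + sin(3)/6 - 59*cos(3)/36 - (sin(3)/6 - 59*cos(3)/36) = -1.
So G(x) = x**2*cos(3*x)/4 - x*sin(3*x)/6 + x*cos(3*x) - sin(3*x)/3 - 8*cos(3*x)/9 - 1.
Check: d/dx[x**2*cos(3*x)/4 - x*sin(3*x)/6 + x*cos(3*x) - sin(3*x)/3 - 8*cos(3*x)/9 - 1] = -3*x**2*sin(3*x)/4 - 3*x*sin(3*x) + 5*sin(3*x)/2, which equals G'(x).

G(x) = x**2*cos(3*x)/4 - x*sin(3*x)/6 + x*cos(3*x) - sin(3*x)/3 - 8*cos(3*x)/9 - 1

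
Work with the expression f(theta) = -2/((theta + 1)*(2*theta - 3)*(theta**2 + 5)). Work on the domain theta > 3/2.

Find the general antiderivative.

F(theta) = -8*log(theta - 3/2)/145 + log(theta + 1)/15 - log(theta**2 + 5)/174 + 13*sqrt(5)*atan(sqrt(5)*theta/5)/435 + C

Factor the denominator ((theta + 1)*(2*theta - 3)*(theta**2 + 5)) and decompose: f = -(theta - 13)/(87*(theta**2 + 5)) - 16/(145*(2*theta - 3)) + 1/(15*(theta + 1)); each piece integrates to a log, atan, or power term.
Check: d/dtheta[-8*log(theta - 3/2)/145 + log(theta + 1)/15 - log(theta**2 + 5)/174 + 13*sqrt(5)*atan(sqrt(5)*theta/5)/435] = -2/(2*theta**4 - theta**3 + 7*theta**2 - 5*theta - 15), which equals f(theta).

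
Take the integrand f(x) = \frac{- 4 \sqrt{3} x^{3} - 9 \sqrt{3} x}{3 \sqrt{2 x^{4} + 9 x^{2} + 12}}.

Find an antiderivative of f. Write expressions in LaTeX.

The substitution u = \frac{2 x^{4}}{3} + 3 x^{2} + 4 works: f is exactly (dF/du)*(du/dx) for that inner function.
Check: d/dx[- \frac{\sqrt{3} \sqrt{2 x^{4} + 9 x^{2} + 12}}{3}] = \frac{- 4 \sqrt{3} x^{3} - 9 \sqrt{3} x}{3 \sqrt{2 x^{4} + 9 x^{2} + 12}} = f(x).

An antiderivative is F(x) = - \frac{\sqrt{3} \sqrt{2 x^{4} + 9 x^{2} + 12}}{3}.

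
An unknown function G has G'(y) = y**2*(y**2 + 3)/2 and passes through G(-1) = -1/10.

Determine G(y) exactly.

G(y) = (y**5 + 5*y**3 + 5)/10

A first test for any G(y): its y-derivative must equal the given G'(y).
A general antiderivative is y**5/10 + y**3/2 + C.
The condition gives C = -1/10 - (-3/5) = 1/2.
So G(y) = (y**5 + 5*y**3 + 5)/10.
Check: d/dy[(y**5 + 5*y**3 + 5)/10] = y**4/2 + 3*y**2/2, which equals G'(y).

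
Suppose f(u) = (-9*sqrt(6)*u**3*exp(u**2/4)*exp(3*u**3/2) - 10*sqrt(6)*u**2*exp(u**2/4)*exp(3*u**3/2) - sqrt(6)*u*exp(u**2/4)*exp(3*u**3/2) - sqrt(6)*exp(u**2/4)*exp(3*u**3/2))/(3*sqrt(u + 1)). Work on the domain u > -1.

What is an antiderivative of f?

f has the shape v'r + vr' for v = -4*sqrt(3*u/2 + 3/2)/3 and r = exp(3*u**3/2 + u**2/4) — it is the derivative of the product v*r.
Check: d/du[-2*sqrt(6)*sqrt(u + 1)*exp(3*u**3/2 + u**2/4)/3] = (-9*sqrt(6)*u**3*exp(u**2/4)*exp(3*u**3/2) - 10*sqrt(6)*u**2*exp(u**2/4)*exp(3*u**3/2) - sqrt(6)*u*exp(u**2/4)*exp(3*u**3/2) - sqrt(6)*exp(u**2/4)*exp(3*u**3/2))/(3*sqrt(u + 1)) = f(u).

An antiderivative is F(u) = -2*sqrt(6)*sqrt(u + 1)*exp(3*u**3/2 + u**2/4)/3.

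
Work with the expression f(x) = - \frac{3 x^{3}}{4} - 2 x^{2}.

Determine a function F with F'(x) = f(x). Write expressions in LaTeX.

An antiderivative is F(x) = - \frac{x^{3} \left(9 x + 32\right)}{48}.

The integrand splits into summands that can be handled one at a time.
Check: d/dx[- \frac{x^{3} \left(9 x + 32\right)}{48}] = - \frac{3 x^{3}}{4} - 2 x^{2} = f(x).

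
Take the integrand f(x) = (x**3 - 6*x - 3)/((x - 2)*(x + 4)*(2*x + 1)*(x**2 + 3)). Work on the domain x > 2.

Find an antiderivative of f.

An antiderivative is F(x) = (-1729*log(x - 2) + 114*log(x + 1/2) - 2795*log(x + 4) + 2205*log(x**2 + 3) + 6090*sqrt(3)*atan(sqrt(3)*x/3))/51870.

The denominator factors as (x - 2)*(x + 4)*(2*x + 1)*(x**2 + 3); partial fractions split f into directly integrable pieces: 3*(7*x + 29)/(247*(x**2 + 3)) + 2/(455*(2*x + 1)) - 43/(798*(x + 4)) - 1/(30*(x - 2)).
Check: d/dx[(-1729*log(x - 2) + 114*log(x + 1/2) - 2795*log(x + 4) + 2205*log(x**2 + 3) + 6090*sqrt(3)*atan(sqrt(3)*x/3))/51870] = (x**3 - 6*x - 3)/(2*x**5 + 5*x**4 - 8*x**3 + 7*x**2 - 42*x - 24), which equals f(x).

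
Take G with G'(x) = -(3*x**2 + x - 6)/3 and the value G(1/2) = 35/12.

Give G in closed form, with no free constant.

For G(x) to be correct, d/dx[G] must agree with the stated G'(x) identically.
A general antiderivative is -x**3/3 - x**2/6 + 2*x + C.
The condition gives C = 35/12 - (11/12) = 2.
So G(x) = (-2*x**3 - x**2 + 12*x + 12)/6.
Check: d/dx[(-2*x**3 - x**2 + 12*x + 12)/6] = -x**2 - x/3 + 2, which equals G'(x).

G(x) = (-2*x**3 - x**2 + 12*x + 12)/6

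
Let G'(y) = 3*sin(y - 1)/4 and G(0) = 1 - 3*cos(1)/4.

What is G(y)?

G(y) = 1 - 3*cos(y - 1)/4

Since d/dy undoes antidifferentiation here, G(y) must give back the stated G'(y).
A general antiderivative is -3*cos(y - 1)/4 + C.
The condition gives C = 1 - 3*cos(1)/4 - (-3*cos(1)/4) = 1.
So G(y) = 1 - 3*cos(y - 1)/4.
Check: d/dy[1 - 3*cos(y - 1)/4] = 3*sin(y - 1)/4 = G'(y).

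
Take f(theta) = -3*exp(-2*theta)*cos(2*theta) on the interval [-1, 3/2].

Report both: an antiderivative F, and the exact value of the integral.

Antiderivative: F(theta) = 3*(-sin(2*theta) + cos(2*theta))*exp(-2*theta)/4; value = -3*exp(2)*sin(2)/4 + 3*exp(-3)*cos(3)/4 - 3*exp(-3)*sin(3)/4 - 3*exp(2)*cos(2)/4

Whatever form F(theta) takes, F'(theta) = f(theta) is non-negotiable.
F(theta) = 3*(-sin(2*theta) + cos(2*theta))*exp(-2*theta)/4 is an antiderivative of f.
Check: d/dtheta[3*(-sin(2*theta) + cos(2*theta))*exp(-2*theta)/4] = -3*exp(-2*theta)*cos(2*theta) = f(theta).
F(3/2) = 3*exp(-3)*cos(3)/4 - 3*exp(-3)*sin(3)/4; F(-1) = 3*exp(2)*cos(2)/4 + 3*exp(2)*sin(2)/4.
Integral = F(3/2) - F(-1) = -3*exp(2)*sin(2)/4 + 3*exp(-3)*cos(3)/4 - 3*exp(-3)*sin(3)/4 - 3*exp(2)*cos(2)/4.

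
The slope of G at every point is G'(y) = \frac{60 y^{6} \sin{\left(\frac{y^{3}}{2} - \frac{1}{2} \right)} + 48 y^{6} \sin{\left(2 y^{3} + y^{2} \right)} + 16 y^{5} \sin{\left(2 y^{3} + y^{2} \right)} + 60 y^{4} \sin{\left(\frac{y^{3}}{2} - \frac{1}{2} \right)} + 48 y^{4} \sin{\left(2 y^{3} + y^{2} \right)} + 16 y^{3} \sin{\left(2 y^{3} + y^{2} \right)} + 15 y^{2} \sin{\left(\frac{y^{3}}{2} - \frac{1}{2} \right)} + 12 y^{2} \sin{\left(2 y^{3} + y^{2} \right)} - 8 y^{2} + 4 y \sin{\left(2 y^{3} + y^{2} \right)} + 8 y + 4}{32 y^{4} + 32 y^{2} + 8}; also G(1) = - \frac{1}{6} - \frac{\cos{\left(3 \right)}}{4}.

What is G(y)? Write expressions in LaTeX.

Recover the given G'(y) by differentiating a candidate G(y); any mismatch rules it out.
A general antiderivative is \frac{y - \frac{1}{2}}{4 y^{2} + 2} - \frac{5 \cos{\left(\frac{y^{3}}{2} - \frac{1}{2} \right)}}{4} - \frac{\cos{\left(2 y^{3} + y^{2} \right)}}{4} + C.
The condition gives C = - \frac{1}{6} - \frac{\cos{\left(3 \right)}}{4} - (- \frac{7}{6} - \frac{\cos{\left(3 \right)}}{4}) = 1.
So G(y) = \frac{y - \frac{1}{2}}{4 y^{2} + 2} - \frac{5 \cos{\left(\frac{y^{3}}{2} - \frac{1}{2} \right)}}{4} - \frac{\cos{\left(2 y^{3} + y^{2} \right)}}{4} + 1.
Check: d/dy[\frac{y - \frac{1}{2}}{4 y^{2} + 2} - \frac{5 \cos{\left(\frac{y^{3}}{2} - \frac{1}{2} \right)}}{4} - \frac{\cos{\left(2 y^{3} + y^{2} \right)}}{4} + 1] = \frac{60 y^{6} \sin{\left(\frac{y^{3}}{2} - \frac{1}{2} \right)} + 48 y^{6} \sin{\left(2 y^{3} + y^{2} \right)} + 16 y^{5} \sin{\left(2 y^{3} + y^{2} \right)} + 60 y^{4} \sin{\left(\frac{y^{3}}{2} - \frac{1}{2} \right)} + 48 y^{4} \sin{\left(2 y^{3} + y^{2} \right)} + 16 y^{3} \sin{\left(2 y^{3} + y^{2} \right)} + 15 y^{2} \sin{\left(\frac{y^{3}}{2} - \frac{1}{2} \right)} + 12 y^{2} \sin{\left(2 y^{3} + y^{2} \right)} - 8 y^{2} + 4 y \sin{\left(2 y^{3} + y^{2} \right)} + 8 y + 4}{32 y^{4} + 32 y^{2} + 8} = G'(y).

G(y) = \frac{y - \frac{1}{2}}{4 y^{2} + 2} - \frac{5 \cos{\left(\frac{y^{3}}{2} - \frac{1}{2} \right)}}{4} - \frac{\cos{\left(2 y^{3} + y^{2} \right)}}{4} + 1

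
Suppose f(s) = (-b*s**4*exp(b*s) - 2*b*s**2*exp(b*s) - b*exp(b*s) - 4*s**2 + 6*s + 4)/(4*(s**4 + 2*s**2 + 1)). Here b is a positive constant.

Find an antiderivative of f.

An antiderivative is F(s) = (2*s - 3/2)/(2*s**2 + 2) - exp(b*s)/4.

Any candidate F(s) must reproduce f(s) exactly when differentiated.
Check: d/ds[(2*s - 3/2)/(2*s**2 + 2) - exp(b*s)/4] = (-b*s**4*exp(b*s) - 2*b*s**2*exp(b*s) - b*exp(b*s) - 4*s**2 + 6*s + 4)/(4*s**4 + 8*s**2 + 4), which equals f(s).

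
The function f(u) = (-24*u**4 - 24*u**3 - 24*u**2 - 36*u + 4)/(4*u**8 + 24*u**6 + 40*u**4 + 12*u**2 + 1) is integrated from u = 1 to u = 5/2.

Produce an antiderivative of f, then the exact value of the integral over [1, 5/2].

Recognize the product-rule pattern: f = v'r + vr' with v = 1/(u**4 + 3*u**2 + 1/2), r = 2*u + 3/2, so integration by parts undoes it.
F(u) = (2*u + 3/2)/(u**4 + 3*u**2 + 1/2) is an antiderivative of f.
Check: d/du[(2*u + 3/2)/(u**4 + 3*u**2 + 1/2)] = (-24*u**4 - 24*u**3 - 24*u**2 - 36*u + 4)/(4*u**8 + 24*u**6 + 40*u**4 + 12*u**2 + 1) = f(u).
F(5/2) = 104/933; F(1) = 7/9.
Integral = F(5/2) - F(1) = -1865/2799.

Antiderivative: F(u) = (2*u + 3/2)/(u**4 + 3*u**2 + 1/2); value = -1865/2799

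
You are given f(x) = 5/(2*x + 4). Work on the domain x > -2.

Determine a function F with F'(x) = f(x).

An antiderivative is F(x) = 5*log(3*x + 6)/2.

Check any antiderivative F(x) by computing F'(x) and comparing it with f(x).
Check: d/dx[5*log(3*x + 6)/2] = 5/(2*x + 4) = f(x).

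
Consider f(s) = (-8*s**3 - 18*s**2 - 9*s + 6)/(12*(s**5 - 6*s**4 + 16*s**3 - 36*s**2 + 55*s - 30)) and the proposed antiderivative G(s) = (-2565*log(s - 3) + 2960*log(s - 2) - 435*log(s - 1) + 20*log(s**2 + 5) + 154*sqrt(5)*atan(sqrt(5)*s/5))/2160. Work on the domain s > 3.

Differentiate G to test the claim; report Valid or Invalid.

d/ds[G] = (-8*s**3 - 18*s**2 - 9*s + 6)/(12*s**5 - 72*s**4 + 192*s**3 - 432*s**2 + 660*s - 360)
This equals f(s) exactly, so the claim holds.

Valid. The derivative of G reproduces f.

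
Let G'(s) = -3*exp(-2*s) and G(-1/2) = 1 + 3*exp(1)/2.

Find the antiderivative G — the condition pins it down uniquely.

G(s) = (2*exp(2*s) + 3)*exp(-2*s)/2

Any candidate G(s) must reproduce the stated G'(s) exactly.
A general antiderivative is 3*exp(-2*s)/2 + C.
The condition gives C = 1 + 3*exp(1)/2 - (3*exp(1)/2) = 1.
So G(s) = (2*exp(2*s) + 3)*exp(-2*s)/2.
Check: d/ds[(2*exp(2*s) + 3)*exp(-2*s)/2] = -3*exp(-2*s) = G'(s).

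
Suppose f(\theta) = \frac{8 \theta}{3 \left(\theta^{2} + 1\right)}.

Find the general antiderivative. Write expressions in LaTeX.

The substitution u = \theta^{2} + 1 works: f is exactly (dF/du)*(du/d\theta) for that inner function.
Check: d/d\theta[\frac{4 \log{\left(\theta^{2} + 1 \right)}}{3}] = \frac{8 \theta}{3 \theta^{2} + 3}, which equals f(\theta).

F(\theta) = \frac{4 \log{\left(\theta^{2} + 1 \right)}}{3} + C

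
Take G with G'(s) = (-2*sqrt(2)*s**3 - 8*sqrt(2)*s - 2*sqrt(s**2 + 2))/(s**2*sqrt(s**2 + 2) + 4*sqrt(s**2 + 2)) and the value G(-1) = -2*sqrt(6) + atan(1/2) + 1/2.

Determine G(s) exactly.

Whatever form G(s) takes, its d/ds must return the stated G'(s).
A general antiderivative is -4*sqrt(s**2/2 + 1) - atan(s/2) + C.
The condition gives C = -2*sqrt(6) + atan(1/2) + 1/2 - (-2*sqrt(6) + atan(1/2)) = 1/2.
So G(s) = -(4*sqrt(2)*sqrt(s**2 + 2) + 2*atan(s/2) - 1)/2.
Check: d/ds[-(4*sqrt(2)*sqrt(s**2 + 2) + 2*atan(s/2) - 1)/2] = (-2*sqrt(2)*s**3 - 8*sqrt(2)*s - 2*sqrt(s**2 + 2))/(s**2*sqrt(s**2 + 2) + 4*sqrt(s**2 + 2)) = G'(s).

G(s) = -(4*sqrt(2)*sqrt(s**2 + 2) + 2*atan(s/2) - 1)/2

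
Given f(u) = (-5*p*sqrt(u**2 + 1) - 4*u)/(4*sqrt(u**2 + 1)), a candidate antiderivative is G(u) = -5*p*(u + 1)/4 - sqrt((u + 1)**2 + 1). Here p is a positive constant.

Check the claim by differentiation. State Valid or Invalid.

d/du[G] = (-5*p*sqrt(u**2 + 2*u + 2) - 4*u - 4)/(4*sqrt(u**2 + 2*u + 2))
d/du[G] - f(u) = (-u*sqrt(u**2 + 1) + u*sqrt(u**2 + 2*u + 2) - sqrt(u**2 + 1))/(sqrt(u**2 + 1)*sqrt(u**2 + 2*u + 2)) != 0.

Invalid: d/du[G] - f = (-u*sqrt(u**2 + 1) + u*sqrt(u**2 + 2*u + 2) - sqrt(u**2 + 1))/(sqrt(u**2 + 1)*sqrt(u**2 + 2*u + 2)), which is not 0.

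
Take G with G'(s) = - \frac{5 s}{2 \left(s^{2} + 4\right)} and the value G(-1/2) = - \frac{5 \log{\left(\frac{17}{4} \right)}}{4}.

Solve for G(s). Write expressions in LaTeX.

G'(s) matches the chain-rule pattern g'(h)*h' with inner function h(s) = s^{2} + 4; substituting u = h(s) collapses the integral.
A general antiderivative is - \frac{5 \log{\left(s^{2} + 4 \right)}}{4} + C.
The condition gives C = - \frac{5 \log{\left(\frac{17}{4} \right)}}{4} - (- \frac{5 \log{\left(\frac{17}{4} \right)}}{4}) = 0.
So G(s) = - \frac{5 \log{\left(s^{2} + 4 \right)}}{4}.
Check: d/ds[- \frac{5 \log{\left(s^{2} + 4 \right)}}{4}] = - \frac{5 s}{2 s^{2} + 8}, which equals G'(s).

G(s) = - \frac{5 \log{\left(s^{2} + 4 \right)}}{4}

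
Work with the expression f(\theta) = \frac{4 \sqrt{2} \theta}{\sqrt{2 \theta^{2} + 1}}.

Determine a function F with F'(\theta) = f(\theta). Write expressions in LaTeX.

An antiderivative is F(\theta) = 2 \sqrt{4 \theta^{2} + 2}.

The substitution u = 4 \theta^{2} + 2 works: f is exactly (dF/du)*(du/d\theta) for that inner function.
Check: d/d\theta[2 \sqrt{4 \theta^{2} + 2}] = \frac{4 \sqrt{2} \theta}{\sqrt{2 \theta^{2} + 1}} = f(\theta).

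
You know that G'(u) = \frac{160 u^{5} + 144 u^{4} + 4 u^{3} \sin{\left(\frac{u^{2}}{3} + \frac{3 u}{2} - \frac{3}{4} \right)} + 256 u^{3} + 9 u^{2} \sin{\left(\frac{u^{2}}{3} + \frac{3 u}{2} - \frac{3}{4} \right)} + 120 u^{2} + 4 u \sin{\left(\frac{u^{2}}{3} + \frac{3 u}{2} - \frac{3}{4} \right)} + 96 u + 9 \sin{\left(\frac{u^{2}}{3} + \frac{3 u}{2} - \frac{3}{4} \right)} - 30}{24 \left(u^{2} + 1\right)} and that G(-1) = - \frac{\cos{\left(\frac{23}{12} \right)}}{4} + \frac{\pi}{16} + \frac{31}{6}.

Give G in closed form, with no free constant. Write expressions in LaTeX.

Recover the given G'(u) by differentiating a candidate G(u); any mismatch rules it out.
A general antiderivative is \frac{5 u^{4}}{3} + 2 u^{3} + 2 u^{2} - u - \frac{\cos{\left(\frac{u^{2}}{3} + \frac{3 u}{2} - \frac{3}{4} \right)}}{4} - \frac{\operatorname{atan}{\left(u \right)}}{4} + \frac{1}{2} + C.
The condition gives C = - \frac{\cos{\left(\frac{23}{12} \right)}}{4} + \frac{\pi}{16} + \frac{31}{6} - (- \frac{\cos{\left(\frac{23}{12} \right)}}{4} + \frac{\pi}{16} + \frac{19}{6}) = 2.
So G(u) = \frac{20 u^{4} + 24 u^{3} + 24 u^{2} - 12 u - 3 \cos{\left(\frac{u^{2}}{3} + \frac{3 u}{2} - \frac{3}{4} \right)} - 3 \operatorname{atan}{\left(u \right)} + 30}{12}.
Check: d/du[\frac{20 u^{4} + 24 u^{3} + 24 u^{2} - 12 u - 3 \cos{\left(\frac{u^{2}}{3} + \frac{3 u}{2} - \frac{3}{4} \right)} - 3 \operatorname{atan}{\left(u \right)} + 30}{12}] = \frac{160 u^{5} + 144 u^{4} + 4 u^{3} \sin{\left(\frac{u^{2}}{3} + \frac{3 u}{2} - \frac{3}{4} \right)} + 256 u^{3} + 9 u^{2} \sin{\left(\frac{u^{2}}{3} + \frac{3 u}{2} - \frac{3}{4} \right)} + 120 u^{2} + 4 u \sin{\left(\frac{u^{2}}{3} + \frac{3 u}{2} - \frac{3}{4} \right)} + 96 u + 9 \sin{\left(\frac{u^{2}}{3} + \frac{3 u}{2} - \frac{3}{4} \right)} - 30}{24 u^{2} + 24}, which equals G'(u).

G(u) = \frac{20 u^{4} + 24 u^{3} + 24 u^{2} - 12 u - 3 \cos{\left(\frac{u^{2}}{3} + \frac{3 u}{2} - \frac{3}{4} \right)} - 3 \operatorname{atan}{\left(u \right)} + 30}{12}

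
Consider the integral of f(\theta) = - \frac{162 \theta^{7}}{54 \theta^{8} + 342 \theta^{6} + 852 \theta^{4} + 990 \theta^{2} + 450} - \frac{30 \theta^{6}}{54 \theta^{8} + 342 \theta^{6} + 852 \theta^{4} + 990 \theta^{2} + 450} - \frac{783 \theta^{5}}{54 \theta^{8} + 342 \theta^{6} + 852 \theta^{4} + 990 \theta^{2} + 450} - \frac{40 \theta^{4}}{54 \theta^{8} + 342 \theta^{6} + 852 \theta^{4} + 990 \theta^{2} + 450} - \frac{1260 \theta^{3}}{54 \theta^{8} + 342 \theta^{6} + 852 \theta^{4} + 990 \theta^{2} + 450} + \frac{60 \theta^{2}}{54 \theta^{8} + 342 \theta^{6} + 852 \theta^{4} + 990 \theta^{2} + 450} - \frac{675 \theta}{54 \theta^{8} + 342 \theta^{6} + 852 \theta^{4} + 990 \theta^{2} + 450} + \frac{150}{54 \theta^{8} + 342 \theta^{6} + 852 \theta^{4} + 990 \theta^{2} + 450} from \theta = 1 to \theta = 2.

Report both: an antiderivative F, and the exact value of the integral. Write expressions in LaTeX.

The integrand splits into summands that can be handled one at a time.
F(\theta) = \frac{5 \theta}{3 \left(3 \theta^{2} + 5\right)} - \frac{3 \log{\left(\frac{\theta^{4}}{3} + \theta^{2} + 1 \right)}}{4} is an antiderivative of f.
Check: d/d\theta[\frac{5 \theta}{3 \left(3 \theta^{2} + 5\right)} - \frac{3 \log{\left(\frac{\theta^{4}}{3} + \theta^{2} + 1 \right)}}{4}] = \frac{- 162 \theta^{7} - 30 \theta^{6} - 783 \theta^{5} - 40 \theta^{4} - 1260 \theta^{3} + 60 \theta^{2} - 675 \theta + 150}{54 \theta^{8} + 342 \theta^{6} + 852 \theta^{4} + 990 \theta^{2} + 450}, which equals f(\theta).
F(2) = \frac{10}{51} - \frac{3 \log{\left(\frac{31}{3} \right)}}{4}; F(1) = \frac{5}{24} - \frac{3 \log{\left(\frac{7}{3} \right)}}{4}.
Integral = F(2) - F(1) = - \frac{3 \log{\left(\frac{31}{3} \right)}}{4} - \frac{5}{408} + \frac{3 \log{\left(\frac{7}{3} \right)}}{4}.

Antiderivative: F(\theta) = \frac{5 \theta}{3 \left(3 \theta^{2} + 5\right)} - \frac{3 \log{\left(\frac{\theta^{4}}{3} + \theta^{2} + 1 \right)}}{4}; value = - \frac{3 \log{\left(\frac{31}{3} \right)}}{4} - \frac{5}{408} + \frac{3 \log{\left(\frac{7}{3} \right)}}{4}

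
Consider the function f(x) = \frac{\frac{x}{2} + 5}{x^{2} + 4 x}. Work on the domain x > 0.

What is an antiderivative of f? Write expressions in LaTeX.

An antiderivative is F(x) = \frac{5 \log{\left(x \right)}}{4} - \frac{3 \log{\left(x + 4 \right)}}{4}.

Factor the denominator (2 x \left(x + 4\right)) and decompose: f = - \frac{3}{4 \left(x + 4\right)} + \frac{5}{4 x}; each piece integrates to a log, atan, or power term.
Check: d/dx[\frac{5 \log{\left(x \right)}}{4} - \frac{3 \log{\left(x + 4 \right)}}{4}] = \frac{x + 10}{2 x^{2} + 8 x}, which equals f(x).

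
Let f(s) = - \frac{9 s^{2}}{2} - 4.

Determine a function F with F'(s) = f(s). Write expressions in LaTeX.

An antiderivative F(s) passes only if d/ds[F] lands on f(s) exactly.
Check: d/ds[- \frac{3 s^{3}}{2} - 4 s] = - \frac{9 s^{2}}{2} - 4 = f(s).

An antiderivative is F(s) = - \frac{3 s^{3}}{2} - 4 s.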